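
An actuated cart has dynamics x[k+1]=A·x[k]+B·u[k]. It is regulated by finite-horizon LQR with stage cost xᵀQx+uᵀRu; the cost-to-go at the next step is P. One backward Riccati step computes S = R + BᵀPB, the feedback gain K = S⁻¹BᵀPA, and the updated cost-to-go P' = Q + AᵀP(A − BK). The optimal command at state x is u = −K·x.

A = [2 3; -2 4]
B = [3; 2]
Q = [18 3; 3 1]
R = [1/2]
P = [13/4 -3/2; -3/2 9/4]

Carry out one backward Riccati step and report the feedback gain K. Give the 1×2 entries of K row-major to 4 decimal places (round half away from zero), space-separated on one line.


BᵀP = [6.7500 0.0000]
S = R + BᵀPB = [1/2] + [20.2500] = [20.7500]
BᵀPA = [13.5000 20.2500]
K = S⁻¹·BᵀPA = [0.6506 0.9759]
A−BK = [0.0482 0.0723; -3.3012 2.0482]
AᵀP(A−BK) = [25.2169 -14.6747; -14.6747 9.4880]
P' = Q + AᵀP(A−BK) = [43.2169 -11.6747; -11.6747 10.4880]
tr(P') = 53.7048

0.6506 0.9759


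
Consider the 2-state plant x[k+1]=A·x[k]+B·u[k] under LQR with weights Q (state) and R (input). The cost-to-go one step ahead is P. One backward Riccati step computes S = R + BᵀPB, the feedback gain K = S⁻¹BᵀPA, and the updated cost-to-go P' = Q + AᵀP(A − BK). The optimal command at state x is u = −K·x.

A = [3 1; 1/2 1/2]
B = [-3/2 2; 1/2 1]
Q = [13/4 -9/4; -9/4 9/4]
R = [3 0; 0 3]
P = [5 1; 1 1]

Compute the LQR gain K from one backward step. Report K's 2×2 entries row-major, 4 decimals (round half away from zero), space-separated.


-0.6079 -0.1619 0.9065 0.3597

BᵀP = [-7.0000 -1.0000; 11.0000 3.0000]
S = R + BᵀPB = [3 0; 0 3] + [10.0000 -15.0000; -15.0000 25.0000] = [13.0000 -15.0000; -15.0000 28.0000]
BᵀPA = [-21.5000 -7.5000; 34.5000 12.5000]
K = S⁻¹·BᵀPA = [-0.6079 -0.1619; 0.9065 0.3597]
A−BK = [0.2752 0.0378; -0.1025 0.2212]
AᵀP(A−BK) = [3.9065 1.3597; 1.3597 0.5396]
P' = Q + AᵀP(A−BK) = [7.1565 -0.8903; -0.8903 2.7896]
tr(P') = 9.9460


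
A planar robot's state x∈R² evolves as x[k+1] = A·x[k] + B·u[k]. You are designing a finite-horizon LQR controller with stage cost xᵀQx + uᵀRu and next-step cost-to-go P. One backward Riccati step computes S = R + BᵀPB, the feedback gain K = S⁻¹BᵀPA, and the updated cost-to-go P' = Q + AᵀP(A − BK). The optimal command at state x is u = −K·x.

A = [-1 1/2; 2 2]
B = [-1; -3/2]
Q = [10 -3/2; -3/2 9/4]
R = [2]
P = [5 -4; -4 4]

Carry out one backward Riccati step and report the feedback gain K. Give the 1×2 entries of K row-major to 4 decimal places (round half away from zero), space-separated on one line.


-1.2500 -0.8750

BᵀP = [1.0000 -2.0000]
S = R + BᵀPB = [2] + [2.0000] = [4.0000]
BᵀPA = [-5.0000 -3.5000]
K = S⁻¹·BᵀPA = [-1.2500 -0.8750]
A−BK = [-2.2500 -0.3750; 0.1250 0.6875]
AᵀP(A−BK) = [30.7500 13.1250; 13.1250 6.1875]
P' = Q + AᵀP(A−BK) = [40.7500 11.6250; 11.6250 8.4375]
tr(P') = 49.1875


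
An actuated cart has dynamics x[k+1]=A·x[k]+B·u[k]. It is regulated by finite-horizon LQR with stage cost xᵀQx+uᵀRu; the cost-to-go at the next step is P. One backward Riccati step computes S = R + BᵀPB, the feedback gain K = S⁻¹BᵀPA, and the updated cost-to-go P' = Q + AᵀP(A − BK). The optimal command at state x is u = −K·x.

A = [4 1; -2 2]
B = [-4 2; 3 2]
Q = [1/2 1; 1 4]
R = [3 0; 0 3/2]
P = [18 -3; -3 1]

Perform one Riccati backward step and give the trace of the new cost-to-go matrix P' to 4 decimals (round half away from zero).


7.4946

BᵀP = [-81.0000 15.0000; 30.0000 -4.0000]
S = R + BᵀPB = [3 0; 0 3/2] + [369.0000 -132.0000; -132.0000 52.0000] = [372.0000 -132.0000; -132.0000 53.5000]
BᵀPA = [-354.0000 -51.0000; 128.0000 22.0000]
K = S⁻¹·BᵀPA = [-0.8245 0.0708; 0.3584 0.5860]
A−BK = [-0.0145 0.1114; -0.2433 0.6156]
AᵀP(A−BK) = [2.2736 0.0690; 0.0690 0.7209]
P' = Q + AᵀP(A−BK) = [2.7736 1.0690; 1.0690 4.7209]
tr(P') = 7.4946


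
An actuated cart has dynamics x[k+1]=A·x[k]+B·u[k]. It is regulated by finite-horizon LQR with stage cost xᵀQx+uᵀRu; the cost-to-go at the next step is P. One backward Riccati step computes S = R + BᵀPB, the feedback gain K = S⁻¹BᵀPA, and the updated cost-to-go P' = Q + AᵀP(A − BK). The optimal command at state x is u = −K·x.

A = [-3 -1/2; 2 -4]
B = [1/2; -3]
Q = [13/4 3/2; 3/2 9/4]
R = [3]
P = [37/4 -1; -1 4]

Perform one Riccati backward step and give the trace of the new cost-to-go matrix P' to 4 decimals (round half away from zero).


79.1968

BᵀP = [7.6250 -12.5000]
S = R + BᵀPB = [3] + [41.3125] = [44.3125]
BᵀPA = [-47.8750 46.1875]
K = S⁻¹·BᵀPA = [-1.0804 1.0423]
A−BK = [-2.4598 -1.0212; -1.2412 -0.8731]
AᵀP(A−BK) = [59.5261 20.7757; 20.7757 14.1707]
P' = Q + AᵀP(A−BK) = [62.7761 22.2757; 22.2757 16.4207]
tr(P') = 79.1968


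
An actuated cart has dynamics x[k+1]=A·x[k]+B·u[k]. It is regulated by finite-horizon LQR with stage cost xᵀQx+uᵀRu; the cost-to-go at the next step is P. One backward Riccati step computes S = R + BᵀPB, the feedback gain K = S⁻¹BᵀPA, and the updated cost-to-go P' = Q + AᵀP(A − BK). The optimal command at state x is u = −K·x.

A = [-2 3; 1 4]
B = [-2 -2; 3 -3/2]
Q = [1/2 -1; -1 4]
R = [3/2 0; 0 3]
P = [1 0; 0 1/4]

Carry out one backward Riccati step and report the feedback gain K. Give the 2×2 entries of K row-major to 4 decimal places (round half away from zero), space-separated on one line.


BᵀP = [-2.0000 0.7500; -2.0000 -0.3750]
S = R + BᵀPB = [3/2 0; 0 3] + [6.2500 2.8750; 2.8750 4.5625] = [7.7500 2.8750; 2.8750 7.5625]
BᵀPA = [4.7500 -3.0000; 3.6250 -7.5000]
K = S⁻¹·BᵀPA = [0.5065 -0.0223; 0.2868 -0.9832]
A−BK = [-0.4134 0.9888; -0.0894 2.5922]
AᵀP(A−BK) = [0.8045 -1.3296; -1.3296 5.5587]
P' = Q + AᵀP(A−BK) = [1.3045 -2.3296; -2.3296 9.5587]
tr(P') = 10.8631

0.5065 -0.0223 0.2868 -0.9832


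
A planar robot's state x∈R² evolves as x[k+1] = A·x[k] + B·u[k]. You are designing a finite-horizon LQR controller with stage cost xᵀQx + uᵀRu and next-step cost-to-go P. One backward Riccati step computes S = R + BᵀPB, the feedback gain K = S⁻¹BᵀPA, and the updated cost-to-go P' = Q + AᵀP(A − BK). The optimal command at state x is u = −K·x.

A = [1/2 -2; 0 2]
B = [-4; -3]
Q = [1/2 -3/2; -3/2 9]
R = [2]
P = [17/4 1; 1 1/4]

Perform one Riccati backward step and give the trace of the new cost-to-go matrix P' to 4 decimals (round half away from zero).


BᵀP = [-20.0000 -4.7500]
S = R + BᵀPB = [2] + [94.2500] = [96.2500]
BᵀPA = [-10.0000 30.5000]
K = S⁻¹·BᵀPA = [-0.1039 0.3169]
A−BK = [0.0844 -0.7325; -0.3117 2.9506]
AᵀP(A−BK) = [0.0235 -0.0812; -0.0812 0.3351]
P' = Q + AᵀP(A−BK) = [0.5235 -1.5812; -1.5812 9.3351]
tr(P') = 9.8586

9.8586


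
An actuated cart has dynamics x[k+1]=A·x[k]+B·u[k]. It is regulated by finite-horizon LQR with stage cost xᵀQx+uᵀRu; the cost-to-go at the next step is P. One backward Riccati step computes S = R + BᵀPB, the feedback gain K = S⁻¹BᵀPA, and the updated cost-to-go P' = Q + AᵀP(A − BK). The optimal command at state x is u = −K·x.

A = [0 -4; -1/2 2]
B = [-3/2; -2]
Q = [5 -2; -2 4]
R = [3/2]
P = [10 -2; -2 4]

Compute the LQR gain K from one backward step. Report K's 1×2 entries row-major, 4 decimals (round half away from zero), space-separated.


0.0893 1.2143

BᵀP = [-11.0000 -5.0000]
S = R + BᵀPB = [3/2] + [26.5000] = [28.0000]
BᵀPA = [2.5000 34.0000]
K = S⁻¹·BᵀPA = [0.0893 1.2143]
A−BK = [0.1339 -2.1786; -0.3214 4.4286]
AᵀP(A−BK) = [0.7768 -11.0357; -11.0357 166.7143]
P' = Q + AᵀP(A−BK) = [5.7768 -13.0357; -13.0357 170.7143]
tr(P') = 176.4911


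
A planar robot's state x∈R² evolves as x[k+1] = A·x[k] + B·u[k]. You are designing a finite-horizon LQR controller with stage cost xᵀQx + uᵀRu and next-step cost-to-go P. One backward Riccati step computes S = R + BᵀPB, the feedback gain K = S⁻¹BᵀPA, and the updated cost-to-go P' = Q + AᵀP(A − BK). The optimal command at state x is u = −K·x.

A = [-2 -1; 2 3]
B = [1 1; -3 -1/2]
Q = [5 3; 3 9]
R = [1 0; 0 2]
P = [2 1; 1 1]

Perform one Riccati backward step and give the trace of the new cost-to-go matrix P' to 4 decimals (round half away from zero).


BᵀP = [-1.0000 -2.0000; 1.5000 0.5000]
S = R + BᵀPB = [1 0; 0 2] + [5.0000 0.0000; 0.0000 1.2500] = [6.0000 0.0000; 0.0000 3.2500]
BᵀPA = [-2.0000 -5.0000; -2.0000 0.0000]
K = S⁻¹·BᵀPA = [-0.3333 -0.8333; -0.6154 0.0000]
A−BK = [-1.0513 -0.1667; 0.6923 0.5000]
AᵀP(A−BK) = [2.1026 0.3333; 0.3333 0.8333]
P' = Q + AᵀP(A−BK) = [7.1026 3.3333; 3.3333 9.8333]
tr(P') = 16.9359

16.9359


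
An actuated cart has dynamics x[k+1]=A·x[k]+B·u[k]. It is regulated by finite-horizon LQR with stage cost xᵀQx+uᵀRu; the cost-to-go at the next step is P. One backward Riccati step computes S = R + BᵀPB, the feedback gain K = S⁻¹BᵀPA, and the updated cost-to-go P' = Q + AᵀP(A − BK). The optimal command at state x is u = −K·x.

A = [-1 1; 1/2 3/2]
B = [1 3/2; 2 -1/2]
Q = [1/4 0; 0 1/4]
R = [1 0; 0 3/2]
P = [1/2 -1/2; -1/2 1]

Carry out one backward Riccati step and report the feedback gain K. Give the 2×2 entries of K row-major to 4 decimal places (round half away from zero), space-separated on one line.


BᵀP = [-0.5000 1.5000; 1.0000 -1.2500]
S = R + BᵀPB = [1 0; 0 3/2] + [2.5000 -1.5000; -1.5000 2.1250] = [3.5000 -1.5000; -1.5000 3.6250]
BᵀPA = [1.2500 1.7500; -1.6250 -0.8750]
K = S⁻¹·BᵀPA = [0.2006 0.4820; -0.3653 -0.0419]
A−BK = [-0.6527 0.5808; -0.0838 0.5150]
AᵀP(A−BK) = [0.4057 0.0793; 0.0793 0.3698]
P' = Q + AᵀP(A−BK) = [0.6557 0.0793; 0.0793 0.6198]
tr(P') = 1.2754

0.2006 0.4820 -0.3653 -0.0419


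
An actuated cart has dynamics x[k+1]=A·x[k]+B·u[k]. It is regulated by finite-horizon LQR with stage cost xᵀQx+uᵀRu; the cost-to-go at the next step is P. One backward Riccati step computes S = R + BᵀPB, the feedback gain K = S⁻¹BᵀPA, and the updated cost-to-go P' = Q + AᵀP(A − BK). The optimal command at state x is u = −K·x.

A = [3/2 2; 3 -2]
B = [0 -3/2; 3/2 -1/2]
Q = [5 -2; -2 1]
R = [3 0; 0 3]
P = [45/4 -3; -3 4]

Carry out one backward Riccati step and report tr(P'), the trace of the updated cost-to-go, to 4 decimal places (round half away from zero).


BᵀP = [-4.5000 6.0000; -15.3750 2.5000]
S = R + BᵀPB = [3 0; 0 3] + [9.0000 3.7500; 3.7500 21.8125] = [12.0000 3.7500; 3.7500 24.8125]
BᵀPA = [11.2500 -21.0000; -15.5625 -35.7500]
K = S⁻¹·BᵀPA = [1.1897 -1.3642; -0.8070 -1.2346]
A−BK = [0.2895 0.1481; 0.8120 -0.5711]
AᵀP(A−BK) = [8.3695 -3.1170; -3.1170 12.2141]
P' = Q + AᵀP(A−BK) = [13.3695 -5.1170; -5.1170 13.2141]
tr(P') = 26.5836

26.5836


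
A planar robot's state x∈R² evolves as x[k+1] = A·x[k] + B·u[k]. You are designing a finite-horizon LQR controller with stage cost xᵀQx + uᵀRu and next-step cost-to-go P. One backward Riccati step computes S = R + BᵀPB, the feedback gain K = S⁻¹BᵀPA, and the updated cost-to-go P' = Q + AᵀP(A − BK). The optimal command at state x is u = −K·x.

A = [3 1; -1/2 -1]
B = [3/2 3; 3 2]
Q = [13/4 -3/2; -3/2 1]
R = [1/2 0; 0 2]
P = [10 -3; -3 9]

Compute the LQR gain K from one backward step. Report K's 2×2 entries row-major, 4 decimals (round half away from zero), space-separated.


BᵀP = [6.0000 22.5000; 24.0000 9.0000]
S = R + BᵀPB = [1/2 0; 0 2] + [76.5000 63.0000; 63.0000 90.0000] = [77.0000 63.0000; 63.0000 92.0000]
BᵀPA = [6.7500 -16.5000; 67.5000 15.0000]
K = S⁻¹·BᵀPA = [-1.1658 -0.7907; 1.5320 0.7045]
A−BK = [0.1526 0.0726; -0.0666 -0.0369]
AᵀP(A−BK) = [5.7077 2.7838; 2.7838 1.3862]
P' = Q + AᵀP(A−BK) = [8.9577 1.2838; 1.2838 2.3862]
tr(P') = 11.3439

-1.1658 -0.7907 1.5320 0.7045


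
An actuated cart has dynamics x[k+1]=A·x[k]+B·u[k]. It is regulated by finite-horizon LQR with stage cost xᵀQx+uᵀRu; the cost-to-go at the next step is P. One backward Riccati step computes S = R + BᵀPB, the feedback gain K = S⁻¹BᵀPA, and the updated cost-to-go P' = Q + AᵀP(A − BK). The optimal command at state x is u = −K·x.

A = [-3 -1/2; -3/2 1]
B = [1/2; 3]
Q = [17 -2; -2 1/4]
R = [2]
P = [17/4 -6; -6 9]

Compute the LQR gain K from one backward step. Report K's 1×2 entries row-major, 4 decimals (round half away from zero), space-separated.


0.1760 0.4834

BᵀP = [-15.8750 24.0000]
S = R + BᵀPB = [2] + [64.0625] = [66.0625]
BᵀPA = [11.6250 31.9375]
K = S⁻¹·BᵀPA = [0.1760 0.4834]
A−BK = [-3.0880 -0.7417; -2.0279 -0.4503]
AᵀP(A−BK) = [2.4544 0.7550; 0.7550 0.6225]
P' = Q + AᵀP(A−BK) = [19.4544 -1.2450; -1.2450 0.8725]
tr(P') = 20.3269


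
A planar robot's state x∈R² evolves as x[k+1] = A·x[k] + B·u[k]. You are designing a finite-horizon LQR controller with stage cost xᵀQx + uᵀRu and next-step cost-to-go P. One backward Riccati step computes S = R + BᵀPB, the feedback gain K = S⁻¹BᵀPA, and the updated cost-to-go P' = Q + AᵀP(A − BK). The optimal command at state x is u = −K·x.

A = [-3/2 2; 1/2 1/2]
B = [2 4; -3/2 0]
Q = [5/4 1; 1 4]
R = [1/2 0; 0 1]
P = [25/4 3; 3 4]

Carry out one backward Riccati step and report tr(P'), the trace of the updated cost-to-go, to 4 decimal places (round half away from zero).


5.8201

BᵀP = [8.0000 0.0000; 25.0000 12.0000]
S = R + BᵀPB = [1/2 0; 0 1] + [16.0000 32.0000; 32.0000 100.0000] = [16.5000 32.0000; 32.0000 101.0000]
BᵀPA = [-12.0000 16.0000; -31.5000 56.0000]
K = S⁻¹·BᵀPA = [-0.3175 -0.2739; -0.2113 0.6412]
A−BK = [-0.0198 -0.0171; 0.0237 0.0891]
AᵀP(A−BK) = [0.0969 -0.0879; -0.0879 0.4732]
P' = Q + AᵀP(A−BK) = [1.3469 0.9121; 0.9121 4.4732]
tr(P') = 5.8201


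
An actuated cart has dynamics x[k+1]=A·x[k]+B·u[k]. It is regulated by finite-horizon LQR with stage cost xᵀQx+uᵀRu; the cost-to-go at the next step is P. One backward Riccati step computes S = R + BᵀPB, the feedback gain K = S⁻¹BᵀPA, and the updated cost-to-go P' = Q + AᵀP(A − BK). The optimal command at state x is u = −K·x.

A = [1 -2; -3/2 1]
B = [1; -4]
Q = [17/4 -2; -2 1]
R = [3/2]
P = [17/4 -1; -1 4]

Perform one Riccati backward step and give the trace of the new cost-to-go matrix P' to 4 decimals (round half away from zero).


BᵀP = [8.2500 -17.0000]
S = R + BᵀPB = [3/2] + [76.2500] = [77.7500]
BᵀPA = [33.7500 -33.5000]
K = S⁻¹·BᵀPA = [0.4341 -0.4309]
A−BK = [0.5659 -1.5691; 0.2363 -0.7235]
AᵀP(A−BK) = [1.5997 -3.9582; -3.9582 10.5659]
P' = Q + AᵀP(A−BK) = [5.8497 -5.9582; -5.9582 11.5659]
tr(P') = 17.4156

17.4156


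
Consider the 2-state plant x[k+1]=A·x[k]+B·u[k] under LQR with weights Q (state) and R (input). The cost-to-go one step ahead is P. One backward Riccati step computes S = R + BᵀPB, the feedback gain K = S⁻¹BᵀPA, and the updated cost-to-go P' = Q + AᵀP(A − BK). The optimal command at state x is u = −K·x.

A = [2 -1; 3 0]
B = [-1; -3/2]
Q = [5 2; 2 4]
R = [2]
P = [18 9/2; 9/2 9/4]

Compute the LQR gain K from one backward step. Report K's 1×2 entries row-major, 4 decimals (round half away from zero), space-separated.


-1.8963 0.6418

BᵀP = [-24.7500 -7.8750]
S = R + BᵀPB = [2] + [36.5625] = [38.5625]
BᵀPA = [-73.1250 24.7500]
K = S⁻¹·BᵀPA = [-1.8963 0.6418]
A−BK = [0.1037 -0.3582; 0.1556 0.9627]
AᵀP(A−BK) = [7.5851 -2.5673; -2.5673 2.1151]
P' = Q + AᵀP(A−BK) = [12.5851 -0.5673; -0.5673 6.1151]
tr(P') = 18.7002


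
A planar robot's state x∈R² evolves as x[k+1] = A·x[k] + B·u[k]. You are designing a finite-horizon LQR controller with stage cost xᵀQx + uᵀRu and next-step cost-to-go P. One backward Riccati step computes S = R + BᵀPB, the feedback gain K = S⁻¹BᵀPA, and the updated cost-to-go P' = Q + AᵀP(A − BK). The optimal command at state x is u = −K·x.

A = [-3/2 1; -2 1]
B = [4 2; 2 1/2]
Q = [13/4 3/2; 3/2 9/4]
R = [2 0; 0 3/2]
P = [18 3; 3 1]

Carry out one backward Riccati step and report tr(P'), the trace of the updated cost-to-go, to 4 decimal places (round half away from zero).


6.7539

BᵀP = [78.0000 14.0000; 37.5000 6.5000]
S = R + BᵀPB = [2 0; 0 3/2] + [340.0000 163.0000; 163.0000 78.2500] = [342.0000 163.0000; 163.0000 79.7500]
BᵀPA = [-145.0000 92.0000; -69.2500 44.0000]
K = S⁻¹·BᵀPA = [-0.3912 0.2339; -0.0687 0.0737]
A−BK = [0.2023 -0.0829; -1.1832 0.4954]
AᵀP(A−BK) = [1.0136 -0.4837; -0.4837 0.2403]
P' = Q + AᵀP(A−BK) = [4.2636 1.0163; 1.0163 2.4903]
tr(P') = 6.7539


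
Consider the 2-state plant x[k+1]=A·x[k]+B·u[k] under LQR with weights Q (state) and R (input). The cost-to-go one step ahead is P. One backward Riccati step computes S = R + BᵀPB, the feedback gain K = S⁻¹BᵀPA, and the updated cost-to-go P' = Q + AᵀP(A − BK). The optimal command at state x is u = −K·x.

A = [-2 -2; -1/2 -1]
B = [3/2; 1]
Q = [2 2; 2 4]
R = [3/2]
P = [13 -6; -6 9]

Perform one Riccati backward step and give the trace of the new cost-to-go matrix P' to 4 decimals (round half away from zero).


18.2155

BᵀP = [13.5000 0.0000]
S = R + BᵀPB = [3/2] + [20.2500] = [21.7500]
BᵀPA = [-27.0000 -27.0000]
K = S⁻¹·BᵀPA = [-1.2414 -1.2414]
A−BK = [-0.1379 -0.1379; 0.7414 0.2414]
AᵀP(A−BK) = [8.7328 4.9828; 4.9828 3.4828]
P' = Q + AᵀP(A−BK) = [10.7328 6.9828; 6.9828 7.4828]
tr(P') = 18.2155


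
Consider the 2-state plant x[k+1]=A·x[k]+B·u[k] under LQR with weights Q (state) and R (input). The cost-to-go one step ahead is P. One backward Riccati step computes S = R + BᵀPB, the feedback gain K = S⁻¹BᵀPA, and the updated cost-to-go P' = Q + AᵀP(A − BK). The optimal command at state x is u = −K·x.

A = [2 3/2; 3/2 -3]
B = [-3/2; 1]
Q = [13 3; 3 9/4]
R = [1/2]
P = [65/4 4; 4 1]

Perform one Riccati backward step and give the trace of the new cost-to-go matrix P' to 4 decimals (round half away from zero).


17.4436

BᵀP = [-20.3750 -5.0000]
S = R + BᵀPB = [1/2] + [25.5625] = [26.0625]
BᵀPA = [-48.2500 -15.5625]
K = S⁻¹·BᵀPA = [-1.8513 -0.5971]
A−BK = [-0.7770 0.6043; 3.3513 -2.4029]
AᵀP(A−BK) = [1.9239 0.4388; 0.4388 0.2698]
P' = Q + AᵀP(A−BK) = [14.9239 3.4388; 3.4388 2.5198]
tr(P') = 17.4436


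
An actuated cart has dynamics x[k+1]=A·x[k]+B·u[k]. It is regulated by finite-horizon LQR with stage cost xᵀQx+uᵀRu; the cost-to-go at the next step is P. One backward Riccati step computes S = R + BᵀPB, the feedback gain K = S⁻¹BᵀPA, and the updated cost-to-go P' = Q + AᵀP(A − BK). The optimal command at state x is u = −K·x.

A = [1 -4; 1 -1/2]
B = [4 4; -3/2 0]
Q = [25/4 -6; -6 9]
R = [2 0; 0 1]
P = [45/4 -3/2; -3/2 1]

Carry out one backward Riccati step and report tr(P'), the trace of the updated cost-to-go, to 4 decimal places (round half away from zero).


BᵀP = [47.2500 -7.5000; 45.0000 -6.0000]
S = R + BᵀPB = [2 0; 0 1] + [200.2500 189.0000; 189.0000 180.0000] = [202.2500 189.0000; 189.0000 181.0000]
BᵀPA = [39.7500 -185.2500; 39.0000 -177.0000]
K = S⁻¹·BᵀPA = [-0.1989 -0.0872; 0.4231 -0.8869]
A−BK = [0.1030 -0.1038; 0.7017 -0.6307]
AᵀP(A−BK) = [0.6530 -0.6968; -0.6968 1.1244]
P' = Q + AᵀP(A−BK) = [6.9030 -6.6968; -6.6968 10.1244]
tr(P') = 17.0274

17.0274


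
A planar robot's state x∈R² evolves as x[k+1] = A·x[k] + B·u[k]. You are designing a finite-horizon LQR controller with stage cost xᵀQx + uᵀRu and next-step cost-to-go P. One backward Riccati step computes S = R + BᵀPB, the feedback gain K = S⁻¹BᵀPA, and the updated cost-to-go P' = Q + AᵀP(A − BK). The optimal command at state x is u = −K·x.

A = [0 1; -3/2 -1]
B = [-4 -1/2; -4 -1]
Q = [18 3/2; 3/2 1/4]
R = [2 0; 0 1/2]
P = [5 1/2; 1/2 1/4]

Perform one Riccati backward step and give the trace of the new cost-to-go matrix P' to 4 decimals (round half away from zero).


BᵀP = [-22.0000 -3.0000; -3.0000 -0.5000]
S = R + BᵀPB = [2 0; 0 1/2] + [100.0000 14.0000; 14.0000 2.0000] = [102.0000 14.0000; 14.0000 2.5000]
BᵀPA = [4.5000 -19.0000; 0.7500 -2.5000]
K = S⁻¹·BᵀPA = [0.0127 -0.2119; 0.2288 0.1864]
A−BK = [0.1653 0.2458; -1.2203 -1.6610]
AᵀP(A−BK) = [0.3337 0.4386; 0.4386 0.6907]
P' = Q + AᵀP(A−BK) = [18.3337 1.9386; 1.9386 0.9407]
tr(P') = 19.2744

19.2744


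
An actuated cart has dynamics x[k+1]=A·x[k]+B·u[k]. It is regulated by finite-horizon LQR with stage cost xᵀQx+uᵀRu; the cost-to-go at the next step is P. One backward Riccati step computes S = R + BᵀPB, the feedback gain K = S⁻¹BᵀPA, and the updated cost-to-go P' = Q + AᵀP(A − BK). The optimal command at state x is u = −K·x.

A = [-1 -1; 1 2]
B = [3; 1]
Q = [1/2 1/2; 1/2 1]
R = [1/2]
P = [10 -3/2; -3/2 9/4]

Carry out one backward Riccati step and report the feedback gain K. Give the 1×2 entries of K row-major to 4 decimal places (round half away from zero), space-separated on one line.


-0.3672 -0.3940

BᵀP = [28.5000 -2.2500]
S = R + BᵀPB = [1/2] + [83.2500] = [83.7500]
BᵀPA = [-30.7500 -33.0000]
K = S⁻¹·BᵀPA = [-0.3672 -0.3940]
A−BK = [0.1015 0.1821; 1.3672 2.3940]
AᵀP(A−BK) = [3.9597 6.8836; 6.8836 11.9970]
P' = Q + AᵀP(A−BK) = [4.4597 7.3836; 7.3836 12.9970]
tr(P') = 17.4567


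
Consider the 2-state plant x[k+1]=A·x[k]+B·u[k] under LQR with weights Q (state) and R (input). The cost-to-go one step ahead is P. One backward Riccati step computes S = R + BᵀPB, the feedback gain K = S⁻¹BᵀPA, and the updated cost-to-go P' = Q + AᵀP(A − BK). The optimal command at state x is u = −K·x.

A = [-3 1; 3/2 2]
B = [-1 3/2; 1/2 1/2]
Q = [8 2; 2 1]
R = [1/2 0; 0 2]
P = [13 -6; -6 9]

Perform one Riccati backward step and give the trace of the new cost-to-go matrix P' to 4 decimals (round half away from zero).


20.3142

BᵀP = [-16.0000 10.5000; 16.5000 -4.5000]
S = R + BᵀPB = [1/2 0; 0 2] + [21.2500 -18.7500; -18.7500 22.5000] = [21.7500 -18.7500; -18.7500 24.5000]
BᵀPA = [63.7500 5.0000; -56.2500 7.5000]
K = S⁻¹·BᵀPA = [2.7973 1.4512; -0.1551 1.4168]
A−BK = [0.0300 0.3261; 0.1789 0.5660]
AᵀP(A−BK) = [4.1960 2.1768; 2.1768 7.1182]
P' = Q + AᵀP(A−BK) = [12.1960 4.1768; 4.1768 8.1182]
tr(P') = 20.3142


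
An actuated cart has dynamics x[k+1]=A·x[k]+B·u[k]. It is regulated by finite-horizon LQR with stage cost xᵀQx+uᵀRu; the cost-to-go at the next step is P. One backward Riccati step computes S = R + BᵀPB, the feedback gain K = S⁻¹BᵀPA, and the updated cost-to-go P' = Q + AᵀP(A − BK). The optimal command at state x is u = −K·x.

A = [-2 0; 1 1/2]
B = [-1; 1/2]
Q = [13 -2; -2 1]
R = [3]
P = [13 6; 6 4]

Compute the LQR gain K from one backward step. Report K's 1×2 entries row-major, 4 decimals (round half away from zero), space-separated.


1.4545 -0.1818

BᵀP = [-10.0000 -4.0000]
S = R + BᵀPB = [3] + [8.0000] = [11.0000]
BᵀPA = [16.0000 -2.0000]
K = S⁻¹·BᵀPA = [1.4545 -0.1818]
A−BK = [-0.5455 -0.1818; 0.2727 0.5909]
AᵀP(A−BK) = [8.7273 -1.0909; -1.0909 0.6364]
P' = Q + AᵀP(A−BK) = [21.7273 -3.0909; -3.0909 1.6364]
tr(P') = 23.3636


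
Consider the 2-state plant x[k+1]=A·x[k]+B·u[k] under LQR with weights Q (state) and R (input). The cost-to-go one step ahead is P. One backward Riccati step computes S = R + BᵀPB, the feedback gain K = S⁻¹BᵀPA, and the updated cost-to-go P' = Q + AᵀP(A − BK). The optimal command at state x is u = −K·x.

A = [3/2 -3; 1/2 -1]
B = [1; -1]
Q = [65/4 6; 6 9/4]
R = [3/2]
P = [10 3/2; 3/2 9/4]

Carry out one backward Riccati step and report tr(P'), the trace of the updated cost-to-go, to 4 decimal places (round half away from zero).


73.8343

BᵀP = [8.5000 -0.7500]
S = R + BᵀPB = [3/2] + [9.2500] = [10.7500]
BᵀPA = [12.3750 -24.7500]
K = S⁻¹·BᵀPA = [1.1512 -2.3023]
A−BK = [0.3488 -0.6977; 1.6512 -3.3023]
AᵀP(A−BK) = [11.0669 -22.1337; -22.1337 44.2674]
P' = Q + AᵀP(A−BK) = [27.3169 -16.1337; -16.1337 46.5174]
tr(P') = 73.8343


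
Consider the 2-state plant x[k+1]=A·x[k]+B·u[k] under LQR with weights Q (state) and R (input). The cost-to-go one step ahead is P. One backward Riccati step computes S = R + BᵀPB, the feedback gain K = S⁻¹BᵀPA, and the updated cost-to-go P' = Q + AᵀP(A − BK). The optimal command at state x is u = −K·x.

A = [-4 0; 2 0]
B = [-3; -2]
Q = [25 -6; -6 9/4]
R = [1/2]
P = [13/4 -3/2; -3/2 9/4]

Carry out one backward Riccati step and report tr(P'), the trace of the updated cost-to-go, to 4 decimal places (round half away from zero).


77.1175

BᵀP = [-6.7500 0.0000]
S = R + BᵀPB = [1/2] + [20.2500] = [20.7500]
BᵀPA = [27.0000 0.0000]
K = S⁻¹·BᵀPA = [1.3012 0.0000]
A−BK = [-0.0964 0.0000; 4.6024 0.0000]
AᵀP(A−BK) = [49.8675 0.0000; 0.0000 0.0000]
P' = Q + AᵀP(A−BK) = [74.8675 -6.0000; -6.0000 2.2500]
tr(P') = 77.1175


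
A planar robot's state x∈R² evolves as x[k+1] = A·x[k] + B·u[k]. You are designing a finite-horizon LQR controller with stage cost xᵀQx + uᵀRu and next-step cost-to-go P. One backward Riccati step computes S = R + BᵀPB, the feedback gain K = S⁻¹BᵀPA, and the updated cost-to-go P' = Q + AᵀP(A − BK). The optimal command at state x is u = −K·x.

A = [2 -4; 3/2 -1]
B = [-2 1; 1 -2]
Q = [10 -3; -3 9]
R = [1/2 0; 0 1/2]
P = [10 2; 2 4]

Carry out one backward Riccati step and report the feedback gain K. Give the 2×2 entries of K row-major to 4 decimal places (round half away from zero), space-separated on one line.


BᵀP = [-18.0000 0.0000; 6.0000 -6.0000]
S = R + BᵀPB = [1/2 0; 0 1/2] + [36.0000 -18.0000; -18.0000 18.0000] = [36.5000 -18.0000; -18.0000 18.5000]
BᵀPA = [-36.0000 72.0000; 3.0000 -18.0000]
K = S⁻¹·BᵀPA = [-1.7423 2.8698; -1.5331 1.8192]
A−BK = [0.0484 -0.0797; 0.1762 -0.2313]
AᵀP(A−BK) = [2.8747 -4.1466; -4.1466 6.1238]
P' = Q + AᵀP(A−BK) = [12.8747 -7.1466; -7.1466 15.1238]
tr(P') = 27.9986

-1.7423 2.8698 -1.5331 1.8192


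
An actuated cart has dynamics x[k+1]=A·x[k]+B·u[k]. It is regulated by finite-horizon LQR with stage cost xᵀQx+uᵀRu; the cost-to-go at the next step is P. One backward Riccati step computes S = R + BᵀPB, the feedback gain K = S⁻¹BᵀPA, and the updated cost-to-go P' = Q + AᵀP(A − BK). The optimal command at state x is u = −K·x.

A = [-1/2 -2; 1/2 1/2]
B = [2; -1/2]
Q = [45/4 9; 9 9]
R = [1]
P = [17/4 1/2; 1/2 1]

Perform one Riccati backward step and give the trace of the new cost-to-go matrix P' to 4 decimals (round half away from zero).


21.3841

BᵀP = [8.2500 0.5000]
S = R + BᵀPB = [1] + [16.2500] = [17.2500]
BᵀPA = [-3.8750 -16.2500]
K = S⁻¹·BᵀPA = [-0.2246 -0.9420]
A−BK = [-0.0507 -0.1159; 0.3877 0.0290]
AᵀP(A−BK) = [0.1920 0.2246; 0.2246 0.9420]
P' = Q + AᵀP(A−BK) = [11.4420 9.2246; 9.2246 9.9420]
tr(P') = 21.3841


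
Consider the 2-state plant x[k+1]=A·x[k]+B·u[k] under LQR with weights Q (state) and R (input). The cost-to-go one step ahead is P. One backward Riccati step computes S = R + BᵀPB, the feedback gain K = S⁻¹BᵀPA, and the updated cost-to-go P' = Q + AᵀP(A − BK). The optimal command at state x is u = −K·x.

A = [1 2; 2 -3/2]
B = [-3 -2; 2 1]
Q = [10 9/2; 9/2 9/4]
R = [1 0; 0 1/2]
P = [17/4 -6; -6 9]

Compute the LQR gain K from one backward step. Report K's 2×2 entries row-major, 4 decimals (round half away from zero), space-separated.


BᵀP = [-24.7500 36.0000; -14.5000 21.0000]
S = R + BᵀPB = [1 0; 0 1/2] + [146.2500 85.5000; 85.5000 50.0000] = [147.2500 85.5000; 85.5000 50.5000]
BᵀPA = [47.2500 -103.5000; 27.5000 -60.5000]
K = S⁻¹·BᵀPA = [0.2771 -0.4290; 0.0755 -0.4717]
A−BK = [1.9821 -0.2304; 1.3704 -0.1703]
AᵀP(A−BK) = [1.0834 -0.2582; -0.2582 0.3111]
P' = Q + AᵀP(A−BK) = [11.0834 4.2418; 4.2418 2.5611]
tr(P') = 13.6445

0.2771 -0.4290 0.0755 -0.4717


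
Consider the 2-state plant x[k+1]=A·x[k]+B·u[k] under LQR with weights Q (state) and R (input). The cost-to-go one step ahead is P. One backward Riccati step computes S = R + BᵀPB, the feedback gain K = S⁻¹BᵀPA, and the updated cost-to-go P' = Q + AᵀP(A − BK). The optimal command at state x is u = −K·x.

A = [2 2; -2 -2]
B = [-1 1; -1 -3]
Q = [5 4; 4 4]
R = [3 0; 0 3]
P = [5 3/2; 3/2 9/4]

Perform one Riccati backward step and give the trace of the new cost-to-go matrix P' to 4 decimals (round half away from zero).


BᵀP = [-6.5000 -3.7500; 0.5000 -5.2500]
S = R + BᵀPB = [3 0; 0 3] + [10.2500 4.7500; 4.7500 16.2500] = [13.2500 4.7500; 4.7500 19.2500]
BᵀPA = [-5.5000 -5.5000; 11.5000 11.5000]
K = S⁻¹·BᵀPA = [-0.6903 -0.6903; 0.7677 0.7677]
A−BK = [0.5419 0.5419; -0.3871 -0.3871]
AᵀP(A−BK) = [4.3742 4.3742; 4.3742 4.3742]
P' = Q + AᵀP(A−BK) = [9.3742 8.3742; 8.3742 8.3742]
tr(P') = 17.7484

17.7484


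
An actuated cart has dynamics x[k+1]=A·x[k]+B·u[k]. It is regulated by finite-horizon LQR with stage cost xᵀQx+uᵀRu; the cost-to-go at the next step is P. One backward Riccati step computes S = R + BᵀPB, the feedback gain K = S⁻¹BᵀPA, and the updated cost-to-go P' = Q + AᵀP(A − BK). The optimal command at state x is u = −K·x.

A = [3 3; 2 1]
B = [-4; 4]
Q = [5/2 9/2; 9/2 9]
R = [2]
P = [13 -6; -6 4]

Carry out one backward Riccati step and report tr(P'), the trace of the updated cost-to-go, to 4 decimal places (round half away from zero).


34.6502

BᵀP = [-76.0000 40.0000]
S = R + BᵀPB = [2] + [464.0000] = [466.0000]
BᵀPA = [-148.0000 -188.0000]
K = S⁻¹·BᵀPA = [-0.3176 -0.4034]
A−BK = [1.7296 1.3863; 3.2704 2.6137]
AᵀP(A−BK) = [13.9957 11.2918; 11.2918 9.1545]
P' = Q + AᵀP(A−BK) = [16.4957 15.7918; 15.7918 18.1545]
tr(P') = 34.6502


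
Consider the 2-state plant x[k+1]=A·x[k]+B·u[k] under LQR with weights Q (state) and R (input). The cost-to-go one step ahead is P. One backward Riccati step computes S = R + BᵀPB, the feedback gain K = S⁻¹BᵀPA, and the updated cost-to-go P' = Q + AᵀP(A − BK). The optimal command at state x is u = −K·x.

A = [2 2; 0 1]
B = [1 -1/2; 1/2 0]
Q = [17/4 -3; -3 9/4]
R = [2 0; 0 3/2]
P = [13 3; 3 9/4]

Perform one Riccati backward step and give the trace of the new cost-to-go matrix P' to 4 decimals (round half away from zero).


17.5996

BᵀP = [14.5000 4.1250; -6.5000 -1.5000]
S = R + BᵀPB = [2 0; 0 3/2] + [16.5625 -7.2500; -7.2500 3.2500] = [18.5625 -7.2500; -7.2500 4.7500]
BᵀPA = [29.0000 33.1250; -13.0000 -14.5000]
K = S⁻¹·BᵀPA = [1.2216 1.4664; -0.8723 -0.8144]
A−BK = [0.3423 0.1264; -0.6108 0.2668]
AᵀP(A−BK) = [5.2339 4.8864; 4.8864 5.8657]
P' = Q + AᵀP(A−BK) = [9.4839 1.8864; 1.8864 8.1157]
tr(P') = 17.5996


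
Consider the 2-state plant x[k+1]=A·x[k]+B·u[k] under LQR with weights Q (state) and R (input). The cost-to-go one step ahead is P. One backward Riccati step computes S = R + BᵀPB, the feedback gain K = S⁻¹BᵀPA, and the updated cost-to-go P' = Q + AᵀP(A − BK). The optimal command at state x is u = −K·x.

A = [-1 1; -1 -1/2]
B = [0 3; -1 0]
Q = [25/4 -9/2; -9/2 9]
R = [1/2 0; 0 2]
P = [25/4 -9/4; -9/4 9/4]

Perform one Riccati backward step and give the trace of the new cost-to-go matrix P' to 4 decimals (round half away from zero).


BᵀP = [2.2500 -2.2500; 18.7500 -6.7500]
S = R + BᵀPB = [1/2 0; 0 2] + [2.2500 6.7500; 6.7500 56.2500] = [2.7500 6.7500; 6.7500 58.2500]
BᵀPA = [0.0000 3.3750; -12.0000 22.1250]
K = S⁻¹·BᵀPA = [0.7067 0.4122; -0.2879 0.3321]
A−BK = [-0.1363 0.0038; -0.2933 -0.0878]
AᵀP(A−BK) = [0.5453 -0.0153; -0.0153 0.3244]
P' = Q + AᵀP(A−BK) = [6.7953 -4.5153; -4.5153 9.3244]
tr(P') = 16.1197

16.1197


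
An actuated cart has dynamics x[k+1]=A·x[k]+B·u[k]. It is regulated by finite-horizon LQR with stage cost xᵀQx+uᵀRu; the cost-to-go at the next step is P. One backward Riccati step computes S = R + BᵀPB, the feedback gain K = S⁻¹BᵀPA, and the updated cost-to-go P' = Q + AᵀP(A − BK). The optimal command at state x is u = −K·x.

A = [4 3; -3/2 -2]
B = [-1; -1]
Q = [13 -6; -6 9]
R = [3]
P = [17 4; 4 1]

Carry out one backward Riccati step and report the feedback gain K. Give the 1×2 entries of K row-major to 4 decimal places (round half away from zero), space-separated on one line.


-2.6379 -1.8276

BᵀP = [-21.0000 -5.0000]
S = R + BᵀPB = [3] + [26.0000] = [29.0000]
BᵀPA = [-76.5000 -53.0000]
K = S⁻¹·BᵀPA = [-2.6379 -1.8276]
A−BK = [1.3621 1.1724; -4.1379 -3.8276]
AᵀP(A−BK) = [24.4483 17.1897; 17.1897 12.1379]
P' = Q + AᵀP(A−BK) = [37.4483 11.1897; 11.1897 21.1379]
tr(P') = 58.5862


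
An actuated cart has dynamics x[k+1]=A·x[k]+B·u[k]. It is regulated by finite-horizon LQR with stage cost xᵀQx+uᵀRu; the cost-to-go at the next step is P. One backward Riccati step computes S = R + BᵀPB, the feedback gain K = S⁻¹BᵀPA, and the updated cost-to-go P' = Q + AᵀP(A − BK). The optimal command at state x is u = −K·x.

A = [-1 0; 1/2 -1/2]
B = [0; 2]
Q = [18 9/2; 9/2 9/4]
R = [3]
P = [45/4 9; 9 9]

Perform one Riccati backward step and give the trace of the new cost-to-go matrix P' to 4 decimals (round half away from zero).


22.8462

BᵀP = [18.0000 18.0000]
S = R + BᵀPB = [3] + [36.0000] = [39.0000]
BᵀPA = [-9.0000 -9.0000]
K = S⁻¹·BᵀPA = [-0.2308 -0.2308]
A−BK = [-1.0000 0.0000; 0.9615 -0.0385]
AᵀP(A−BK) = [2.4231 0.1731; 0.1731 0.1731]
P' = Q + AᵀP(A−BK) = [20.4231 4.6731; 4.6731 2.4231]
tr(P') = 22.8462


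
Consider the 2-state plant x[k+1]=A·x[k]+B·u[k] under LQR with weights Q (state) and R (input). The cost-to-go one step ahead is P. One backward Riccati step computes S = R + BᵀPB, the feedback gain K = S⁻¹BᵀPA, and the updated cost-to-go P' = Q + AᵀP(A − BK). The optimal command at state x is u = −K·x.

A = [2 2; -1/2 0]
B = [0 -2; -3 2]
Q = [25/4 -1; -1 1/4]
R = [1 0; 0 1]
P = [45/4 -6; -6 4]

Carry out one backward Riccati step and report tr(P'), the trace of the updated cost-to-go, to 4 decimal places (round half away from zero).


BᵀP = [18.0000 -12.0000; -34.5000 20.0000]
S = R + BᵀPB = [1 0; 0 1] + [36.0000 -60.0000; -60.0000 109.0000] = [37.0000 -60.0000; -60.0000 110.0000]
BᵀPA = [42.0000 36.0000; -79.0000 -69.0000]
K = S⁻¹·BᵀPA = [-0.2553 -0.3830; -0.8574 -0.8362]
A−BK = [0.2851 0.3277; 0.4489 0.5234]
AᵀP(A−BK) = [0.9851 1.0277; 1.0277 1.0915]
P' = Q + AᵀP(A−BK) = [7.2351 0.0277; 0.0277 1.3415]
tr(P') = 8.5766

8.5766


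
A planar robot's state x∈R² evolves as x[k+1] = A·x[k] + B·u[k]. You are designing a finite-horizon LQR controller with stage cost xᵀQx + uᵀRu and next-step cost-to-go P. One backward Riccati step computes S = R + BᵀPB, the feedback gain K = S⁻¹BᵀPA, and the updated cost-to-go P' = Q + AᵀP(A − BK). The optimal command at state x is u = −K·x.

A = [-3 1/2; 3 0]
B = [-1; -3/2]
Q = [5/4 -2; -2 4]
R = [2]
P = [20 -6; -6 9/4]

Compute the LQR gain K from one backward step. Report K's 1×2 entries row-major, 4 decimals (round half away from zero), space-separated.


4.5103 -0.6069

BᵀP = [-11.0000 2.6250]
S = R + BᵀPB = [2] + [7.0625] = [9.0625]
BᵀPA = [40.8750 -5.5000]
K = S⁻¹·BᵀPA = [4.5103 -0.6069]
A−BK = [1.5103 -0.1069; 9.7655 -0.9103]
AᵀP(A−BK) = [123.8897 -14.1931; -14.1931 1.6621]
P' = Q + AᵀP(A−BK) = [125.1397 -16.1931; -16.1931 5.6621]
tr(P') = 130.8017


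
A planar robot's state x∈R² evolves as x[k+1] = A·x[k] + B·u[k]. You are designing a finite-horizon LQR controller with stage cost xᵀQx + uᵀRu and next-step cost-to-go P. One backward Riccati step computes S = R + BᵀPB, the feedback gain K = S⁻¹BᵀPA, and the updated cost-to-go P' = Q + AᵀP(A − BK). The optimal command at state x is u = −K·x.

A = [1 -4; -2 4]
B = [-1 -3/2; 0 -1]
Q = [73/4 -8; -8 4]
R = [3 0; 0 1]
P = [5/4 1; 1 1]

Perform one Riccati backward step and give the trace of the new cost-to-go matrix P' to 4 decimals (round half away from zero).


BᵀP = [-1.2500 -1.0000; -2.8750 -2.5000]
S = R + BᵀPB = [3 0; 0 1] + [1.2500 2.8750; 2.8750 6.8125] = [4.2500 2.8750; 2.8750 7.8125]
BᵀPA = [0.7500 1.0000; 2.1250 1.5000]
K = S⁻¹·BᵀPA = [-0.0100 0.1404; 0.2757 0.1404]
A−BK = [1.4035 -3.6491; -1.7243 4.1404]
AᵀP(A−BK) = [0.6717 -1.4035; -1.4035 3.6491]
P' = Q + AᵀP(A−BK) = [18.9217 -9.4035; -9.4035 7.6491]
tr(P') = 26.5708

26.5708


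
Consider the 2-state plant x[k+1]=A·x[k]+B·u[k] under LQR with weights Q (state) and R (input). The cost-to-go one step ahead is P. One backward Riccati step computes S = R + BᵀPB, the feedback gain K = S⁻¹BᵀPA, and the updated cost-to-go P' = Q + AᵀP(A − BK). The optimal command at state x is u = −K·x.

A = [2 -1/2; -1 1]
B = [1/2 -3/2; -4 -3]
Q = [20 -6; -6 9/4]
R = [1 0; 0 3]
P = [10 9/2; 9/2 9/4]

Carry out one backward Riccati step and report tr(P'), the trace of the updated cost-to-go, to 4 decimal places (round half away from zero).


BᵀP = [-13.0000 -6.7500; -28.5000 -13.5000]
S = R + BᵀPB = [1 0; 0 3] + [20.5000 39.7500; 39.7500 83.2500] = [21.5000 39.7500; 39.7500 86.2500]
BᵀPA = [-19.2500 -0.2500; -43.5000 0.7500]
K = S⁻¹·BᵀPA = [0.2509 -0.1873; -0.6200 0.0950]
A−BK = [0.9446 -0.2638; -1.8565 0.5359]
AᵀP(A−BK) = [2.1107 -0.4723; -0.4723 0.1319]
P' = Q + AᵀP(A−BK) = [22.1107 -6.4723; -6.4723 2.3819]
tr(P') = 24.4927

24.4927


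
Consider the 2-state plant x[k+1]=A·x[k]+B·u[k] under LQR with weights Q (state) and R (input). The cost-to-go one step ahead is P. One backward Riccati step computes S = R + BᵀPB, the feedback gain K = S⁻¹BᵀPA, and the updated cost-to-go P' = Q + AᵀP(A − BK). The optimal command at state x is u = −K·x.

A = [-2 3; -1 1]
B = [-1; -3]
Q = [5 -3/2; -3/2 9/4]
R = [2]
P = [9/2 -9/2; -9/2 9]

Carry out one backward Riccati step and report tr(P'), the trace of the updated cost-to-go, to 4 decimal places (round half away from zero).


BᵀP = [9.0000 -22.5000]
S = R + BᵀPB = [2] + [58.5000] = [60.5000]
BᵀPA = [4.5000 4.5000]
K = S⁻¹·BᵀPA = [0.0744 0.0744]
A−BK = [-1.9256 3.0744; -0.7769 1.2231]
AᵀP(A−BK) = [8.6653 -13.8347; -13.8347 22.1653]
P' = Q + AᵀP(A−BK) = [13.6653 -15.3347; -15.3347 24.4153]
tr(P') = 38.0806

38.0806


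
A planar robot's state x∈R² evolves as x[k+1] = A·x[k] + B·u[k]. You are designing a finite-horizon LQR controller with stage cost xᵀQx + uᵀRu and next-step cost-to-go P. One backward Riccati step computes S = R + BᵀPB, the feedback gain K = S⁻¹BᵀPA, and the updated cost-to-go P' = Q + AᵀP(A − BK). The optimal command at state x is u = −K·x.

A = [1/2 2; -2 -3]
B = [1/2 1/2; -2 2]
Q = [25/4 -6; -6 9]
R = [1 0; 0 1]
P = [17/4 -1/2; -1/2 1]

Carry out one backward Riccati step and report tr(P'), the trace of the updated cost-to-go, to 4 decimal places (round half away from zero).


22.6256

BᵀP = [3.1250 -2.2500; 1.1250 1.7500]
S = R + BᵀPB = [1 0; 0 1] + [6.0625 -2.9375; -2.9375 4.0625] = [7.0625 -2.9375; -2.9375 5.0625]
BᵀPA = [6.0625 13.0000; -2.9375 -3.0000]
K = S⁻¹·BᵀPA = [0.8134 2.1014; -0.1083 0.6267]
A−BK = [0.1475 0.6359; -0.1567 -0.0507]
AᵀP(A−BK) = [0.8134 2.1014; 2.1014 6.5622]
P' = Q + AᵀP(A−BK) = [7.0634 -3.8986; -3.8986 15.5622]
tr(P') = 22.6256


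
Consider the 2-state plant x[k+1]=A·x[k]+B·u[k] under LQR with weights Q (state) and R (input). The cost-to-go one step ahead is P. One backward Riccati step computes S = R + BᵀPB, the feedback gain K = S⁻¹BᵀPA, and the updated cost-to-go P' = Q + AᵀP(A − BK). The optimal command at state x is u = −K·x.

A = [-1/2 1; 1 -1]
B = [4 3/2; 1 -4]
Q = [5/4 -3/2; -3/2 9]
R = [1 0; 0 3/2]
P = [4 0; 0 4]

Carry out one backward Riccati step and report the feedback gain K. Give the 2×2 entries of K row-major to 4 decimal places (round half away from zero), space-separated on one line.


-0.0288 0.1414 -0.2519 0.2801

BᵀP = [16.0000 4.0000; 6.0000 -16.0000]
S = R + BᵀPB = [1 0; 0 3/2] + [68.0000 8.0000; 8.0000 73.0000] = [69.0000 8.0000; 8.0000 74.5000]
BᵀPA = [-4.0000 12.0000; -19.0000 22.0000]
K = S⁻¹·BᵀPA = [-0.0288 0.1414; -0.2519 0.2801]
A−BK = [-0.0070 0.0141; 0.0210 -0.0210]
AᵀP(A−BK) = [0.0980 -0.1121; -0.1121 0.1403]
P' = Q + AᵀP(A−BK) = [1.3480 -1.6121; -1.6121 9.1403]
tr(P') = 10.4883


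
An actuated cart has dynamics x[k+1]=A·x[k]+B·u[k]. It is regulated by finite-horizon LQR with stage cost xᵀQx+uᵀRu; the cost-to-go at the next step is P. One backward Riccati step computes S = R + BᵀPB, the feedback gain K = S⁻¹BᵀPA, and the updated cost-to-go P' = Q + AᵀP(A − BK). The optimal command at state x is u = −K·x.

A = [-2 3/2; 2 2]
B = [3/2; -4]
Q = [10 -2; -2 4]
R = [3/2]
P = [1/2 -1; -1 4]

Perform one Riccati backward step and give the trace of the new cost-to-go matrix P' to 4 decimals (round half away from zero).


16.0564

BᵀP = [4.7500 -17.5000]
S = R + BᵀPB = [3/2] + [77.1250] = [78.6250]
BᵀPA = [-44.5000 -27.8750]
K = S⁻¹·BᵀPA = [-0.5660 -0.3545]
A−BK = [-1.1510 2.0318; -0.2639 0.5819]
AᵀP(A−BK) = [0.8140 -0.2766; -0.2766 1.2424]
P' = Q + AᵀP(A−BK) = [10.8140 -2.2766; -2.2766 5.2424]
tr(P') = 16.0564
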